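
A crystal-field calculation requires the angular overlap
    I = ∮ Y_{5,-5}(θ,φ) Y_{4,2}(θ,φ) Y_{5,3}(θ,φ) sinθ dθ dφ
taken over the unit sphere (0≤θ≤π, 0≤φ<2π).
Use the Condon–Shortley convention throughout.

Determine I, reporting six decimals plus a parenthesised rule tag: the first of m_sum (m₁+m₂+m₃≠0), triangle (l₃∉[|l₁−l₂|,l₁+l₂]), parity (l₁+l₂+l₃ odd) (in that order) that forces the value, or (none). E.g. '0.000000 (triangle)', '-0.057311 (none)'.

Rules hold: Σm=0, L=14 even, 1≤5≤9.
N = 11·9·11 = 1089
Δ = 4!·6!·4!/15! = 1/3153150
Racah Σ t=0..4: t=0:+1/69120 t=1:−1/1728 t=2:+1/576 t=3:−1/1728 t=4:+1/69120 = 7/11520
⇒ 3j(5 4 5; 0 0 0)² = 2/143, sgn -1
Racah Σ t=4..4: t=4:+1/69120 = 1/69120
⇒ 3j(5 4 5; -5 2 3)² = 4/143, sgn +1
4πI² = N·(3j₀)²·(3jₘ)² = 72/169
I = -1·√(0.426036/4π) = -0.18412721
No selection rule forces the value: the integral is nonzero (none).

-0.184127 (none)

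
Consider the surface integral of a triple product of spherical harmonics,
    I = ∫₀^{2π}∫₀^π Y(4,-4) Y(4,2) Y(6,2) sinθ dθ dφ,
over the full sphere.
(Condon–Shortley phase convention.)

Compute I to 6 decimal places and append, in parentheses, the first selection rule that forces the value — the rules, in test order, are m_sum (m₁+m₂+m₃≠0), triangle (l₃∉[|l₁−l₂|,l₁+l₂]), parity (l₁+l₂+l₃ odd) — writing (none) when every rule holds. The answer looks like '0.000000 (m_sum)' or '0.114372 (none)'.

-0.110189 (none)

Rules hold: Σm=0, L=14 even, 0≤6≤8.
N = 9·9·13 = 1053
Δ = 2!·6!·6!/15! = 1/1261260
Racah Σ t=0..2: t=0:+1/4608 t=1:−1/1296 t=2:+1/4608 = -7/20736
⇒ 3j(4 4 6; 0 0 0)² = 20/1287, sgn -1
Racah Σ t=2..2: t=2:+1/69120 = 1/69120
⇒ 3j(4 4 6; -4 2 2)² = 4/429, sgn +1
4πI² = N·(3j₀)²·(3jₘ)² = 240/1573
I = -1·√(0.152575/4π) = -0.11018851
No selection rule forces the value: the integral is nonzero (none).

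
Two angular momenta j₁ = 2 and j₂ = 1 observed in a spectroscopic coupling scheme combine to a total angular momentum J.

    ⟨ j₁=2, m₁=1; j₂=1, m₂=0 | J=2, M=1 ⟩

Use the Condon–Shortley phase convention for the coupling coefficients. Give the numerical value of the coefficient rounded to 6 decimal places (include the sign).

+0.408248

j₁+j₂−J=1  J+j₁−j₂=3  J−j₁+j₂=1  j₁+j₂+J+1=6
(j₁±m₁, j₂±m₂, J±M) = (3,1,1,1,3,1)
P² = 3/2
sum k=0..1:
  [0] +1/2 = 1/2
  [1] −1/6 = -1/6
S = 1/3
C² = P²·S² = 1/6 ; C = +0.408248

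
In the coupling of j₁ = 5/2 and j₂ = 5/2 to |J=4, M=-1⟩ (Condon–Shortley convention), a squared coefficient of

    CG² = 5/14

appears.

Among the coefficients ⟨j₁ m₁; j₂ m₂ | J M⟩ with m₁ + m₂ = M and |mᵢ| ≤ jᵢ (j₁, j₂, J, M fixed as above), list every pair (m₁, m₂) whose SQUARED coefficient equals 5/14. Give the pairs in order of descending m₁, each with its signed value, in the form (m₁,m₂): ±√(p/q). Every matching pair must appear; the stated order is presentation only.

(1/2,-3/2): +√(5/14); (-3/2,1/2): −√(5/14)

Admissible pairs with m₁+m₂ = M = -1: (-5/2,3/2), (-3/2,1/2), (-1/2,-1/2), (1/2,-3/2), (3/2,-5/2)
  (m₁,m₂)=(3/2,-5/2): CG² = 1/7, CG = +√(1/7)
  (m₁,m₂)=(1/2,-3/2): CG² = 5/14, CG = +√(5/14)   ← matches the target
  (m₁,m₂)=(-1/2,-1/2): CG² = 0/1, CG = 0
  (m₁,m₂)=(-3/2,1/2): CG² = 5/14, CG = −√(5/14)   ← matches the target
  (m₁,m₂)=(-5/2,3/2): CG² = 1/7, CG = −√(1/7)
Pairs with CG² = 5/14: (1/2,-3/2): +√(5/14); (-3/2,1/2): −√(5/14)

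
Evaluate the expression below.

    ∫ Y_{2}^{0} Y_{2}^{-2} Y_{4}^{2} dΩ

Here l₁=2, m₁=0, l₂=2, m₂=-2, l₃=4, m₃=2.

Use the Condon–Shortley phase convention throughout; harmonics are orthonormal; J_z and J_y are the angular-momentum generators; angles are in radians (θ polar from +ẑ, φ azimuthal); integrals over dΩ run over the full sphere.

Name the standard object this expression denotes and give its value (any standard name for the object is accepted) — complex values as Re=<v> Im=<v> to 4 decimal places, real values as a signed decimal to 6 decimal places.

Gaunt coefficient, +0.156078

This is a Gaunt coefficient — the integral of a triple product of spherical harmonics over the sphere.
Checks pass: Σm=0; 8 even; l₃=4∈[0,4].
(2·2+1)(2·2+1)(2·4+1) = 225
Δ: 0! 4! 4! / 9! → 1/630
sum: t=0:+1/16 = 1/16
3j²(2 2 4; 0 0 0) = Δ·Π!·Σ² = 2/35  (sign +1)
sum: t=0:+1/96 = 1/96
3j²(2 2 4; 0 -2 2) = Δ·Π!·Σ² = 1/42  (sign +1)
combine: 4πI² = 225·2/35·1/42 = 15/49
take √, sign +1: I = 0.15607835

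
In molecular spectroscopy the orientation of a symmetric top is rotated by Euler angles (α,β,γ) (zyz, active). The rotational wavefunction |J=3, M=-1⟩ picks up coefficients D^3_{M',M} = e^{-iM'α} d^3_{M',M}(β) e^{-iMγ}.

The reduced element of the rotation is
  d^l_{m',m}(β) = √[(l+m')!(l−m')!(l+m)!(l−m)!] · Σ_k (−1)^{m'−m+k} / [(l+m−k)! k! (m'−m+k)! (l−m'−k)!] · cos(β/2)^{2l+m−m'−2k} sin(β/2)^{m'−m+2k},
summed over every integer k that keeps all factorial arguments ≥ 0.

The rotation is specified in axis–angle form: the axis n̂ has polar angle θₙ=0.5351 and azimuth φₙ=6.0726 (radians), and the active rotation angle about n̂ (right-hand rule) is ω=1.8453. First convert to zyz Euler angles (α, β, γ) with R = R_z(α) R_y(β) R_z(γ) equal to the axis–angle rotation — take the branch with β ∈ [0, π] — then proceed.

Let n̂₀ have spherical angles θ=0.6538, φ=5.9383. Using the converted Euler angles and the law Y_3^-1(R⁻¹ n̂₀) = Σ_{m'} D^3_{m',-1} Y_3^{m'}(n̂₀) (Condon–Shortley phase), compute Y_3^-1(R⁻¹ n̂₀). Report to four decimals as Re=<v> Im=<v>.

Axis–angle → zyz. n̂ = (sinθₙcosφₙ, sinθₙsinφₙ, cosθₙ) = (+0.498662, -0.106591, +0.860218), ω = 1.8453.
R = I cosω + sinω [n̂]ₓ + (1−cosω) n̂n̂ᵀ gives
  R = [+0.045000, -0.895572, +0.442635; +0.760450, -0.256628, -0.596539; +0.647836, +0.363446, +0.669489]
β = atan2(√(R₁₃²+R₂₃²), R₃₃) = 0.837275; α = atan2(R₂₃, R₁₃) mod 2π = 5.350754; γ = atan2(R₃₂, −R₃₁) mod 2π = 2.630332
Need the full column D^3_{m',-1} for m'=−3..3 at α=5.3508, β=0.8373, γ=2.6303.
cos(β/2)=0.913644, sin(β/2)=0.406516
d^3_{-3,-1}: single k=2 term ⇒ +0.445973;  D = +0.439771-0.074115i
d^3_{-2,-1}: k∈[1..2] ⇒ +0.818393 -0.324036 = +0.494357;  D = +0.356460+0.342528i
d^3_{-1,-1}: k∈[0..2] ⇒ +0.581649 -0.921197 +0.136778 = -0.202770;  D = +0.025704-0.201135i
d^3_{0,-1}: k∈[0..2] ⇒ -0.896505 +0.532446 -0.035136 = -0.399195;  D = +0.348149-0.195317i
d^3_{1,-1}: k∈[0..2] ⇒ +0.690898 -0.182370 +0.004513 = +0.513041;  D = -0.468207-0.209746i
d^3_{2,-1}: k∈[0..1] ⇒ -0.324036 +0.032075 = -0.291961;  D = +0.062915+0.285102i
d^3_{3,-1}: single k=0 term ⇒ +0.088290;  D = +0.057900-0.066653i
Y_3^{m'}(θ=0.6538,φ=5.9383) and Σ D·Y over m':
  (+0.4398-0.0741i)·(+0.0480+0.0807i)  (+0.3565+0.3425i)·(+0.2315+0.1910i)  (+0.0257-0.2011i)·(+0.3978+0.1429i)  (+0.3481-0.1953i)·(+0.0446+0.0000i)  (-0.4682-0.2097i)·(-0.3978+0.1429i)  (+0.0629+0.2851i)·(+0.2315-0.1910i)  (+0.0579-0.0667i)·(-0.0480+0.0807i)
Y_3^-1(R⁻¹ n̂) = +0.386489+0.172633i

Re=0.3865 Im=0.1726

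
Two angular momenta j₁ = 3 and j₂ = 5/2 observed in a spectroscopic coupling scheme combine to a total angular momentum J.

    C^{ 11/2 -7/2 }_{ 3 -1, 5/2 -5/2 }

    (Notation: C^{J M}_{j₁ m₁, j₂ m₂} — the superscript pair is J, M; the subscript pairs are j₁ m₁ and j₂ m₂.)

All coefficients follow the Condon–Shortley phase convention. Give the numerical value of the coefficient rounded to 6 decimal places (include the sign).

√[12·0!6!5!/12! · 2!4!0!5!2!9!] = √(99532800/11)
  +(−1)^0/∏(0,0,4,0,2,5)! = 1/5760  (running 1/5760)
⟨..|..⟩ = √(99532800/11)·(1/5760) = +0.522233

+0.522233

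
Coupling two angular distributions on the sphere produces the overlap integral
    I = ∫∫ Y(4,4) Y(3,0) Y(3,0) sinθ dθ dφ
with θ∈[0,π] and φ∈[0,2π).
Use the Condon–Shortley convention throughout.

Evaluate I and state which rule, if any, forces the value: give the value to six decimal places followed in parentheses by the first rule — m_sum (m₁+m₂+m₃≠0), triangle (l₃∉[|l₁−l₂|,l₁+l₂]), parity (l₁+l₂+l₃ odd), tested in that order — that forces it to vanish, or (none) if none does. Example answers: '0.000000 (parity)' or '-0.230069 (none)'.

Σmᵢ = 4 ≠ 0, so the φ-integral vanishes; I = 0

0.000000 (m_sum)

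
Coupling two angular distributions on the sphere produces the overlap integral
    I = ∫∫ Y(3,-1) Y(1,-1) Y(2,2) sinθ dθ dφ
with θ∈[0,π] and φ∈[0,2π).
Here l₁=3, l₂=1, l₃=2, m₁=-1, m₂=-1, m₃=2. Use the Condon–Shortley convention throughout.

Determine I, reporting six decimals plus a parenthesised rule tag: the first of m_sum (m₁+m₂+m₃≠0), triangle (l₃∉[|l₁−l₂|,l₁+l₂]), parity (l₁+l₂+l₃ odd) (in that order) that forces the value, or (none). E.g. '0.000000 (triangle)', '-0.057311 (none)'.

Checks pass: Σm=0; 6 even; l₃=2∈[2,4].
(2·3+1)(2·1+1)(2·2+1) = 105
Δ: 2! 4! 0! / 7! → 1/105
sum: t=1:−1/4 = -1/4
3j²(3 1 2; 0 0 0) = Δ·Π!·Σ² = 3/35  (sign -1)
sum: t=0:+1/48 = 1/48
3j²(3 1 2; -1 -1 2) = Δ·Π!·Σ² = 1/105  (sign +1)
combine: 4πI² = 105·3/35·1/105 = 3/35
take √, sign -1: I = -0.08258890
No selection rule forces the value: the integral is nonzero (none).

-0.082589 (none)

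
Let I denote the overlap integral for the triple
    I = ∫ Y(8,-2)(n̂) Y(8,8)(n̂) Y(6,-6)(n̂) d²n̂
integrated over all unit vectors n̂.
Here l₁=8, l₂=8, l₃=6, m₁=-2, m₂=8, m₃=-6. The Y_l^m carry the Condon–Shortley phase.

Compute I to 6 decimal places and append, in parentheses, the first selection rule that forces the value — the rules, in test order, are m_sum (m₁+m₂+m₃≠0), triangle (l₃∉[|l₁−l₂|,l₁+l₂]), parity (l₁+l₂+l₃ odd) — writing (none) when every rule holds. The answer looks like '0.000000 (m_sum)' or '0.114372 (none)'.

Checks pass: Σm=0; 22 even; l₃=6∈[0,16].
(2·8+1)(2·8+1)(2·6+1) = 3757
Δ: 10! 6! 6! / 23! → 1/13742520792
sum: t=2:+1/41803776000 t=3:−1/435456000 t=4:+1/39813120 t=5:−1/18662400 t=6:+1/39813120 t=7:−1/435456000 t=8:+1/41803776000 = -11/1393459200
3j²(8 8 6; 0 0 0) = Δ·Π!·Σ² = 600/96577  (sign -1)
sum: t=10:+1/1881169920000 = 1/1881169920000
3j²(8 8 6; -2 8 -6) = Δ·Π!·Σ² = 4/7429  (sign +1)
combine: 4πI² = 3757·600/96577·4/7429 = 2400/190969
take √, sign -1: I = -0.03162418
No selection rule forces the value: the integral is nonzero (none).

-0.031624 (none)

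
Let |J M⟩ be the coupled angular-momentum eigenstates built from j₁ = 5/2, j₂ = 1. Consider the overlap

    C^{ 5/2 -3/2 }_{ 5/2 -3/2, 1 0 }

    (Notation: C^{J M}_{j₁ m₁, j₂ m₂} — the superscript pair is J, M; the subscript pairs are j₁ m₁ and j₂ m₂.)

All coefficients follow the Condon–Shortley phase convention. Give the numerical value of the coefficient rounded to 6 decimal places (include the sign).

-0.507093  (= −√(9/35))

triangle: 1!·4!·1!/7! = 24/5040
(j±m)!: 1!·4!·1!·1!·1!·4! = 576
prefactor² = (2J+1)·Δ·N² = 576/35
  k=0: +1/(0!·1!·4!·1!·0!·0!) = 1/24
  k=1: −1/(1!·0!·3!·0!·1!·1!) = -1/6
Σ = -1/8  ⇒  CG² = 576/35·(-1/8)² = 9/35
CG = −√(9/35) = -0.507093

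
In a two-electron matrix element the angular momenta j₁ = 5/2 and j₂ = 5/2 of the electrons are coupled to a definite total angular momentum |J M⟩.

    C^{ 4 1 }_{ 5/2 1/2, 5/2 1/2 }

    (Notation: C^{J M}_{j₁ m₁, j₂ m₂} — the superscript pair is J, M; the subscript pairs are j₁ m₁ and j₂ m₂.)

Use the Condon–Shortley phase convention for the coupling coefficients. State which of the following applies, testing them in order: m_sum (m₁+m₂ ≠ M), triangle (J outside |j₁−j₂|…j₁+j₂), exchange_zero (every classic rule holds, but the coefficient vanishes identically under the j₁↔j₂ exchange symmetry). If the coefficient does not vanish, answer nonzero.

m-sum: m₁+m₂ = 1/2+1/2 = 1, M = 1  ✓
triangle: |j₁−j₂| = 0 ≤ J = 4 ≤ j₁+j₂ = 5  ✓
exchange: j₁=j₂ and m₁=m₂, and (−1)^(j₁+j₂−J) = (−1)^1 = −1 forces ⟨j₁m₁;j₂m₂|JM⟩ = −⟨j₂m₂;j₁m₁|JM⟩ = −⟨j₁m₁;j₂m₂|JM⟩ ⇒ the coefficient vanishes identically
Racah sum check: Σ_k collapses to 0 ⇒ CG = 0

exchange_zero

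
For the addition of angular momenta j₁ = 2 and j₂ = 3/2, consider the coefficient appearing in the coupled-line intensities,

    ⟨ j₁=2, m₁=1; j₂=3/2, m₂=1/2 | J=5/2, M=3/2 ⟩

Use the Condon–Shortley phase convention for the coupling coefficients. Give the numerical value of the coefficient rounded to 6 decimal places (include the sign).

+0.169031

triangle: 1!×3!×2!/7! = 12/5040
(j±m)!: 3!×1!×2!×1!×4!×1! = 288
prefactor² = (2J+1)×Δ×N² = 144/35
  k=0: +1/(0!×1!×1!×2!×2!×0!) = 1/4
  k=1: −1/(1!×0!×0!×1!×3!×1!) = -1/6
Σ = 1/12  ⇒  CG² = 144/35×(1/12)² = 1/35
CG = +√(1/35) = +0.169031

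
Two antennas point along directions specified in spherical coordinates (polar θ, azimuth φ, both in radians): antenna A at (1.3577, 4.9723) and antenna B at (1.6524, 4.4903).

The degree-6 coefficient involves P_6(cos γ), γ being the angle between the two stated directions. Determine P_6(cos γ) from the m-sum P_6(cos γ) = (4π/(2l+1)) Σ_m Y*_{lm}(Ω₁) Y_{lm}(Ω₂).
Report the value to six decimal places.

Addition theorem: P_6(cos γ) = (4π/13) Σ_m Y*_{lm}(Ω₁) Y_{lm}(Ω₂), m = −6…6:
  term(m=-6) = -0.193229+0.049256i   from Y*(Ω₁)=-0.004771-0.421093i, Y(Ω₂)=-0.111757-0.460141i
  term(m=-5) = +0.031511-0.028290i   from Y*(Ω₁)=+0.304117-0.084573i, Y(Ω₂)=+0.120188-0.059600i
  term(m=-4) = -0.018872+0.050566i   from Y*(Ω₁)=-0.083778-0.142608i, Y(Ω₂)=-0.205809-0.253240i
  term(m=-3) = -0.006178-0.049248i   from Y*(Ω₁)=+0.226807-0.229391i, Y(Ω₂)=+0.095096-0.120957i
  term(m=-2) = +0.013208+0.019027i   from Y*(Ω₁)=-0.070460-0.040326i, Y(Ω₂)=-0.257623-0.122602i
  term(m=-1) = -0.045165-0.023629i   from Y*(Ω₁)=+0.081504-0.306490i, Y(Ω₂)=+0.035403-0.156778i
  term(m=+0) = +0.015927+0.000000i   from Y*(Ω₁)=-0.058049-0.000000i, Y(Ω₂)=-0.274376+0.000000i
  term(m=+1) = -0.045165+0.023629i   from Y*(Ω₁)=-0.081504-0.306490i, Y(Ω₂)=-0.035403-0.156778i
  term(m=+2) = +0.013208-0.019027i   from Y*(Ω₁)=-0.070460+0.040326i, Y(Ω₂)=-0.257623+0.122602i
  term(m=+3) = -0.006178+0.049248i   from Y*(Ω₁)=-0.226807-0.229391i, Y(Ω₂)=-0.095096-0.120957i
  term(m=+4) = -0.018872-0.050566i   from Y*(Ω₁)=-0.083778+0.142608i, Y(Ω₂)=-0.205809+0.253240i
  term(m=+5) = +0.031511+0.028290i   from Y*(Ω₁)=-0.304117-0.084573i, Y(Ω₂)=-0.120188-0.059600i
  term(m=+6) = -0.193229-0.049256i   from Y*(Ω₁)=-0.004771+0.421093i, Y(Ω₂)=-0.111757+0.460141i
Accumulated sum -0.421524-0.000000i; after 4π/(2l+1) scaling, -0.407464-0.000000i ⇒ P_6 = -0.407464

-0.407464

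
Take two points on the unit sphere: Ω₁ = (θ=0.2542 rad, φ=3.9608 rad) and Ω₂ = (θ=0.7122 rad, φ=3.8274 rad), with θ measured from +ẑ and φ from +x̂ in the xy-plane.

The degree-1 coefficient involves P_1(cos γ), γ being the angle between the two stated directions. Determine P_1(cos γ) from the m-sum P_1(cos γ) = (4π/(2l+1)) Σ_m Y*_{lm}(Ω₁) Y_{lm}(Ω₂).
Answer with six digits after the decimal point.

Term-by-term m-sum for l=1 (normalisation 4π/3 = 4.188790):
  m=-1: Y*=-0.059323-0.063476i  Y=-0.174733+0.142986i  product +0.019442+0.002609i
  m=+0: Y*=+0.472901-0.000000i  Y=+0.369836+0.000000i  product +0.174896+0.000000i
  m=+1: Y*=+0.059323-0.063476i  Y=+0.174733+0.142986i  product +0.019442-0.002609i
Total Σ_m = +0.213780+0.000000i. Multiply by 4.188790: +0.895479+0.000000i. P_1(cos γ) = 0.895479

0.895479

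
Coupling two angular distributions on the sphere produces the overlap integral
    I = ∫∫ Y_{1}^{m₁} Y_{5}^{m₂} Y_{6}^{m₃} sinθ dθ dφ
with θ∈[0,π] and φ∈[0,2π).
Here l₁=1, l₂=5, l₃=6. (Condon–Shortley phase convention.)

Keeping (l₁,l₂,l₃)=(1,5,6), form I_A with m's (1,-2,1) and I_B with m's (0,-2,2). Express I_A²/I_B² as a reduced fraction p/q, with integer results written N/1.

5/16

l's match ⇒ only the (l;m) 3-j factors differ between A and B.
A: triangle coeff Δ(1,5,6) = 1/858; Σ_t [0,0]: t=0:+1/60480 = 1/60480; (3j)²=5/429 [(1 5 6; 1 -2 1)], sign=-1
B: triangle coeff Δ(1,5,6) = 1/858; Σ_t [0,0]: t=0:+1/30240 = 1/30240; (3j)²=16/429 [(1 5 6; 0 -2 2)], sign=+1
I_A²/I_B² = (5/429)/(16/429) = 5/16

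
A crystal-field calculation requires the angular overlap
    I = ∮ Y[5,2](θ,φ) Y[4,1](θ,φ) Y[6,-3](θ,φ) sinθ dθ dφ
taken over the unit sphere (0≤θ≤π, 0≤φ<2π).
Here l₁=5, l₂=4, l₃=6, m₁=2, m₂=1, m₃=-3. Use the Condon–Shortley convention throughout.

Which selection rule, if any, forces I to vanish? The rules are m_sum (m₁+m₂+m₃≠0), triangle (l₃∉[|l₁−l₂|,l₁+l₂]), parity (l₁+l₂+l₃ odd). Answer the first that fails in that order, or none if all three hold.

parity

m₁+m₂+m₃ = 2 + 1 − 3 = 0  ✓
triangle: |5−4|=1 ≤ l₃=6 ≤ 5+4=9  ✓
parity: l₁+l₂+l₃ = 15 is odd  ✗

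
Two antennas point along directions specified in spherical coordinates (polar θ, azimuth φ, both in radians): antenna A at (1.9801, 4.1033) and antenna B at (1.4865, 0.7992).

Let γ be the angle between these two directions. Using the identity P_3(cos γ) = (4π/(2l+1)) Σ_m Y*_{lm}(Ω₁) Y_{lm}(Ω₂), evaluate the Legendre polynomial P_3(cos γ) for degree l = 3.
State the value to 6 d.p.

Term-by-term m-sum for l=3 (normalisation 4π/7 = 1.795196):
  term(m=-3) = -0.11748 - 0.06229j   from Y*(Ω₁)=0.31160 - 0.08172j, Y(Ω₂)=-0.30372 - 0.27956j
  term(m=-2) = -0.02771 - 0.00934j   from Y*(Ω₁)=0.11822 - 0.32124j, Y(Ω₂)=-0.00236 - 0.08541j
  term(m=-1) = -0.01891 - 0.00310j   from Y*(Ω₁)=0.03530 + 0.05060j, Y(Ω₂)=-0.21659 + 0.22265j
  term(m=+0) = -0.03055 + 0.00000j   from Y*(Ω₁)=0.32793 + 0.00000j, Y(Ω₂)=-0.09315 + 0.00000j
  term(m=+1) = -0.01891 + 0.00310j   from Y*(Ω₁)=-0.03530 + 0.05060j, Y(Ω₂)=0.21659 + 0.22265j
  term(m=+2) = -0.02771 + 0.00934j   from Y*(Ω₁)=0.11822 + 0.32124j, Y(Ω₂)=-0.00236 + 0.08541j
  term(m=+3) = -0.11748 + 0.06229j   from Y*(Ω₁)=-0.31160 - 0.08172j, Y(Ω₂)=0.30372 - 0.27956j
Σ over m = -0.35877 - 0.00000j; ×(4π/7) → -0.64406 - 0.00000j. Real part: -0.644059

-0.644059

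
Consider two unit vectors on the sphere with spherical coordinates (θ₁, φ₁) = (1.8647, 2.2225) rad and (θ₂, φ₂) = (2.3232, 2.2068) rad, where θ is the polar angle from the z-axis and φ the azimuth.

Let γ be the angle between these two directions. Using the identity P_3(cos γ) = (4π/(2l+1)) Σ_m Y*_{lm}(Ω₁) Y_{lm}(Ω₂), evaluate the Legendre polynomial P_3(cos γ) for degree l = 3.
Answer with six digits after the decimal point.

0.457165

Addition theorem: P_3(cos γ) = (4π/7) Σ_m Y*_{lm}(Ω₁) Y_{lm}(Ω₂), m = −3…3:
  [-3]  conj(Y_{3,-3})(Ω₁) = +0.339136+0.137155i ; Y_{3,-3}(Ω₂) = +0.153196-0.053712i ; Δ = +0.059321+0.002796i
  [-2]  conj(Y_{3,-2})(Ω₁) = +0.071659+0.261576i ; Y_{3,-2}(Ω₂) = +0.109573-0.355745i ; Δ = +0.100906+0.003169i
  [-1]  conj(Y_{3,-1})(Ω₁) = +0.108892-0.142735i ; Y_{3,-1}(Ω₂) = -0.187112-0.253419i ; Δ = -0.056547-0.000888i
  [+0]  conj(Y_{3,0})(Ω₁) = +0.278956-0.000000i ; Y_{3,0}(Ω₂) = +0.169555+0.000000i ; Δ = +0.047298+0.000000i
  [+1]  conj(Y_{3,1})(Ω₁) = -0.108892-0.142735i ; Y_{3,1}(Ω₂) = +0.187112-0.253419i ; Δ = -0.056547+0.000888i
  [+2]  conj(Y_{3,2})(Ω₁) = +0.071659-0.261576i ; Y_{3,2}(Ω₂) = +0.109573+0.355745i ; Δ = +0.100906-0.003169i
  [+3]  conj(Y_{3,3})(Ω₁) = -0.339136+0.137155i ; Y_{3,3}(Ω₂) = -0.153196-0.053712i ; Δ = +0.059321-0.002796i
Σ over m = +0.254660+0.000000i; ×(4π/7) → +0.457165+0.000000i. Real part: 0.457165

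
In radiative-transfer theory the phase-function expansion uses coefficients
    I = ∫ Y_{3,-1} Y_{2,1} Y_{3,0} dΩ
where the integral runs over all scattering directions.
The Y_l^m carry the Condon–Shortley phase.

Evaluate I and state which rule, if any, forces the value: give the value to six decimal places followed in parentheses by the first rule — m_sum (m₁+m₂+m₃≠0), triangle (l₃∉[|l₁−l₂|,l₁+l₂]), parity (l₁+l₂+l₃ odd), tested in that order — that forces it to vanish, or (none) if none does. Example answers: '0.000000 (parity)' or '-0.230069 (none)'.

-0.059471 (none)

Rules hold: Σm=0, L=8 even, 1≤3≤5.
N = 7·5·7 = 245
Δ = 2!·4!·2!/9! = 1/3780
Racah Σ t=0..2: t=0:+1/24 t=1:−1/4 t=2:+1/24 = -1/6
⇒ 3j(3 2 3; 0 0 0)² = 4/105, sgn +1
Racah Σ t=1..2: t=1:−1/12 t=2:+1/8 = 1/24
⇒ 3j(3 2 3; -1 1 0)² = 1/210, sgn -1
4πI² = N·(3j₀)²·(3jₘ)² = 2/45
I = -1·√(0.0444444/4π) = -0.05947080
No selection rule forces the value: the integral is nonzero (none).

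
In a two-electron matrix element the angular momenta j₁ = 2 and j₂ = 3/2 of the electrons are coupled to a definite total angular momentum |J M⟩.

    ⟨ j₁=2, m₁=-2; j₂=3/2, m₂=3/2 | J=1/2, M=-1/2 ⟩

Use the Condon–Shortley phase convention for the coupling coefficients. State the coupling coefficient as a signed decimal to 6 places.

triangle: 3!*1!*0!/5! = 6/120
(j±m)!: 0!*4!*3!*0!*0!*1! = 144
prefactor² = (2J+1)*Δ*N² = 72/5
  k=3: −1/(3!*0!*1!*0!*0!*0!) = -1/6
Σ = -1/6  ⇒  CG² = 72/5*(-1/6)² = 2/5
CG = −√(2/5) = -0.632456

−√(2/5) ≈ -0.632456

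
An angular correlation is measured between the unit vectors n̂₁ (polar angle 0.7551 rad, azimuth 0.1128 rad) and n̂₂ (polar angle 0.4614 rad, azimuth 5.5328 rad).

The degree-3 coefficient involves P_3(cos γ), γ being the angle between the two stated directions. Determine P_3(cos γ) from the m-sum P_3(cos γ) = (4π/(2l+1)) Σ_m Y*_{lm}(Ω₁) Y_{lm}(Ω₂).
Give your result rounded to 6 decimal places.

Addition theorem: P_3(cos γ) = (4π/7) Σ_m Y*_{lm}(Ω₁) Y_{lm}(Ω₂), m = −3…3:
  m=-3: Y*=+0.126699+0.044590i  Y=-0.023160+0.028619i  product -0.004210+0.002593i
  m=-2: Y*=+0.340714+0.078196i  Y=+0.012691+0.180936i  product -0.009825+0.062640i
  m=-1: Y*=+0.363452+0.041172i  Y=+0.316658+0.295226i  product +0.102935+0.120338i
  m=+0: Y*=-0.094732-0.000000i  Y=+0.337152+0.000000i  product -0.031939-0.000000i
  m=+1: Y*=-0.363452+0.041172i  Y=-0.316658+0.295226i  product +0.102935-0.120338i
  m=+2: Y*=+0.340714-0.078196i  Y=+0.012691-0.180936i  product -0.009825-0.062640i
  m=+3: Y*=-0.126699+0.044590i  Y=+0.023160+0.028619i  product -0.004210-0.002593i
Accumulated sum +0.145861+0.000000i; after 4π/(2l+1) scaling, +0.261849+0.000000i ⇒ P_3 = 0.261849

0.261849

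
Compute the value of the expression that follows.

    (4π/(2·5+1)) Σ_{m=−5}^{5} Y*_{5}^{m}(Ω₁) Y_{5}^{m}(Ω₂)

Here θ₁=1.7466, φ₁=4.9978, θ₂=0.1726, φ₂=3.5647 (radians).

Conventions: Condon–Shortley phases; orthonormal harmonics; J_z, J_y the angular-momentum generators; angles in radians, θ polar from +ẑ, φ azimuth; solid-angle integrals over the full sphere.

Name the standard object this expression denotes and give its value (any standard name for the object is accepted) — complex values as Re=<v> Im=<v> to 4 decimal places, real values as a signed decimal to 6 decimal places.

This sum is the spherical-harmonic addition theorem: it equals the Legendre polynomial P_l(cos γ) of the angle γ between the two directions.
Term-by-term m-sum for l=5 (normalisation 4π/11 = 1.142397):
  term(m=-5) = +0.000019+0.000023i   from Y*(Ω₁)=+0.425019-0.061517i, Y(Ω₂)=+0.000036+0.000059i
  term(m=-4) = -0.000259+0.000159i   from Y*(Ω₁)=-0.100379-0.219362i, Y(Ω₂)=-0.000153-0.001249i
  term(m=-3) = +0.001302+0.002971i   from Y*(Ω₁)=+0.180753-0.156802i, Y(Ω₂)=-0.004025+0.012943i
  term(m=-2) = -0.023641+0.006680i   from Y*(Ω₁)=-0.219601-0.141012i, Y(Ω₂)=+0.062395-0.070486i
  term(m=-1) = +0.010127+0.073083i   from Y*(Ω₁)=+0.052507-0.178948i, Y(Ω₂)=-0.360740+0.162443i
  term(m=+0) = -0.194921-0.000000i   from Y*(Ω₁)=-0.264225-0.000000i, Y(Ω₂)=+0.737710+0.000000i
  term(m=+1) = +0.010127-0.073083i   from Y*(Ω₁)=-0.052507-0.178948i, Y(Ω₂)=+0.360740+0.162443i
  term(m=+2) = -0.023641-0.006680i   from Y*(Ω₁)=-0.219601+0.141012i, Y(Ω₂)=+0.062395+0.070486i
  term(m=+3) = +0.001302-0.002971i   from Y*(Ω₁)=-0.180753-0.156802i, Y(Ω₂)=+0.004025+0.012943i
  term(m=+4) = -0.000259-0.000159i   from Y*(Ω₁)=-0.100379+0.219362i, Y(Ω₂)=-0.000153+0.001249i
  term(m=+5) = +0.000019-0.000023i   from Y*(Ω₁)=-0.425019-0.061517i, Y(Ω₂)=-0.000036+0.000059i
Σ over m = -0.219825+0.000000i; ×(4π/11) → -0.251127+0.000000i. Real part: -0.251127

Legendre polynomial (addition theorem), -0.251127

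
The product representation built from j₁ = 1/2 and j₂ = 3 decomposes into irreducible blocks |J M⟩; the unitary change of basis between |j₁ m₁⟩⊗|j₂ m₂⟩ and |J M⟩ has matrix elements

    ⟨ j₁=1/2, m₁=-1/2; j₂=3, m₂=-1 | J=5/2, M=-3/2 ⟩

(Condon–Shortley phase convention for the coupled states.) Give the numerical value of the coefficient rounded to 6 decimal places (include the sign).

j₁+j₂−J=1  J+j₁−j₂=0  J−j₁+j₂=5  j₁+j₂+J+1=7
(j₁±m₁, j₂±m₂, J±M) = (0,1,2,4,1,4)
P² = 1152/7
sum k=1..1:
  [1] −1/24 = -1/24
S = -1/24
C² = P²·S² = 2/7 ; C = -0.534522

-0.534522  (= −√(2/7))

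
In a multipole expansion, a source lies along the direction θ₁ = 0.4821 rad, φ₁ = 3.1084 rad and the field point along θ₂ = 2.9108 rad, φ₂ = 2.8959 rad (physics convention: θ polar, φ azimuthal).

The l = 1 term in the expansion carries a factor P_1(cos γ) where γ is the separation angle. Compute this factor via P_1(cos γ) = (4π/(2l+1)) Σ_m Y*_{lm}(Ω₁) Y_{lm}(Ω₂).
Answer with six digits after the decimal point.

-0.758859

Term-by-term m-sum for l=1 (normalisation 4π/3 = 4.188790):
  m=-1: (-0.160097, 0.005316) × (-0.076658, -0.019223) = (0.012375, 0.002670)  (running Σ = (0.012375, 0.002670))
  m=0: (0.432913, -0.000000) × (-0.475647, 0.000000) = (-0.205914, 0.000000)  (running Σ = (-0.193539, 0.002670))
  m=1: (0.160097, 0.005316) × (0.076658, -0.019223) = (0.012375, -0.002670)  (running Σ = (-0.181164, 0.000000))
Total Σ_m = (-0.181164, 0.000000). Multiply by 4.188790: (-0.758859, 0.000000). P_1(cos γ) = -0.758859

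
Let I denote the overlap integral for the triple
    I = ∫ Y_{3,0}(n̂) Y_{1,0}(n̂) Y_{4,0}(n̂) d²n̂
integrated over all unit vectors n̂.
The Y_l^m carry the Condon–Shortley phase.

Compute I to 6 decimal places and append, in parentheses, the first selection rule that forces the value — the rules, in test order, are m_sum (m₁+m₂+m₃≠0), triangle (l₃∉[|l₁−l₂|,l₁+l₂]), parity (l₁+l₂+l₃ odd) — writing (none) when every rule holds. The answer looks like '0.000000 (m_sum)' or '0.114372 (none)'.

0.246233 (none)

m-sum 0 ✓  L=8 even ✓  2≤4≤4 ✓
Π(2lᵢ+1) = 7×3×9 = 189
triangle coeff Δ(3,1,4) = 1/252
Σ_t [0,0]: t=0:+1/36 = 1/36
(3j)²=4/63 [(3 1 4; 0 0 0)], sign=+1
(m-triple is (0,0,0) — same symbol as above.)
⇒ 4πI² = 16/21
I = (+1)√(16/21/(4π)) = 0.24623252
No selection rule forces the value: the integral is nonzero (none).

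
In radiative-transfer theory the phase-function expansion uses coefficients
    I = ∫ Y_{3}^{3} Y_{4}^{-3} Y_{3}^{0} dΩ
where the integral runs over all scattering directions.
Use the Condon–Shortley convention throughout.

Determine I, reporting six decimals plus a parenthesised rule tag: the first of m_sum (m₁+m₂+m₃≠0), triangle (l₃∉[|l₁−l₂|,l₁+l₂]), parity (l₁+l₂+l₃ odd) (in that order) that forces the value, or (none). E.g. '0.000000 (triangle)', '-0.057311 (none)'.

0.203551 (none)

m-sum 0 ✓  L=10 even ✓  1≤3≤7 ✓
Π(2lᵢ+1) = 7×9×7 = 441
triangle coeff Δ(3,4,3) = 1/34650
Σ_t [1,3]: t=1:−1/72 t=2:+1/16 t=3:−1/72 = 5/144
(3j)²=2/77 [(3 4 3; 0 0 0)], sign=-1
Σ_t [0,0]: t=0:+1/288 = 1/288
(3j)²=1/22 [(3 4 3; 3 -3 0)], sign=-1
⇒ 4πI² = 63/121
I = (+1)√(63/121/(4π)) = 0.20355073
No selection rule forces the value: the integral is nonzero (none).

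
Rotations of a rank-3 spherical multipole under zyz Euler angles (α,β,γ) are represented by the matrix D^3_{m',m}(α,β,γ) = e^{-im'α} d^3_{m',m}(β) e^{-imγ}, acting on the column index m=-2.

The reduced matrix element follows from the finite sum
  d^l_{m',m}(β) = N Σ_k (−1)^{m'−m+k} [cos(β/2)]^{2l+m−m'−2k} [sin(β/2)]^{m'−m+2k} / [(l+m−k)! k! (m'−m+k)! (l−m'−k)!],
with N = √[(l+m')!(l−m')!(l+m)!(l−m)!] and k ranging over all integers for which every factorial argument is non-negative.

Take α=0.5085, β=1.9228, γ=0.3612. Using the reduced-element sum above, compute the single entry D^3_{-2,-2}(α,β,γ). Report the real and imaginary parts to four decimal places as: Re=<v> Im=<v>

Re=0.0546 Im=-0.3211

First d^3_{-2,-2}(β=1.9228), then the phase factors e^{-i(-2)α} and e^{-i(-2)γ}:
c=cos(1.922800/2)=0.572373, s=sin(1.922800/2)=0.819994; N=√[1·120·1·120]=120.000000
k∈{0,1} keeps every argument non-negative
  k=0: (−1)^0·120.0000/(120)·0.5724^6·0.8200^0 = +0.035162
  k=1: (−1)^1·120.0000/(24)·0.5724^4·0.8200^2 = -0.360833
d^3_{-2,-2}(1.9228) = +0.035162 -0.360833 = -0.325671
Phases: e^{-i·(-2)·0.5085}=+0.525920+0.850534i, e^{-i·(-2)·0.3612}=+0.750221+0.661187i ⇒ D=+0.054650-0.321053i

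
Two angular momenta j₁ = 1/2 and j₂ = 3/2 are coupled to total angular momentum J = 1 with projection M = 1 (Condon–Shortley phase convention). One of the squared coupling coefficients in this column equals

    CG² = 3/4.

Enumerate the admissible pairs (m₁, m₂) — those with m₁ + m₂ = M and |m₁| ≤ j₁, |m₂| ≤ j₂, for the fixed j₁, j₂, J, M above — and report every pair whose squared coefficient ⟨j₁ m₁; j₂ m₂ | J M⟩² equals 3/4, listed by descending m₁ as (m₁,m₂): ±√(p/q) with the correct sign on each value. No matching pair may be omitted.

Admissible pairs with m₁+m₂ = M = 1: (-1/2,3/2), (1/2,1/2)
  (m₁,m₂)=(1/2,1/2): CG² = 1/4, CG = +√(1/4)
  (m₁,m₂)=(-1/2,3/2): CG² = 3/4, CG = −√(3/4)   ← matches the target
Pairs with CG² = 3/4: (-1/2,3/2): −√(3/4)

(-1/2,3/2): −√(3/4)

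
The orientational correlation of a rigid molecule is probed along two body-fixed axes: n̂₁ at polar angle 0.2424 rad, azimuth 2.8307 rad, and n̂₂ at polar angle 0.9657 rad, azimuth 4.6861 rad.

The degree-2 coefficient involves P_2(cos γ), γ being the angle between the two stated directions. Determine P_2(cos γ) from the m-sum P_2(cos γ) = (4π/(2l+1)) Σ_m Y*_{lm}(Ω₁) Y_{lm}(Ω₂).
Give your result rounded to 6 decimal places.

Term-by-term m-sum for l=2 (normalisation 4π/5 = 2.513274):
  m=-2: (+0.018090-0.012964i) × (-0.260922-0.013731i) = -0.004898+0.003134i  (running Σ = -0.004898+0.003134i)
  m=-1: (-0.171386+0.055068i) × (-0.009501+0.361306i) = -0.018268-0.062446i  (running Σ = -0.023166-0.059312i)
  m=0: (+0.576268-0.000000i) × (-0.009228+0.000000i) = -0.005318+0.000000i  (running Σ = -0.028484-0.059312i)
  m=1: (+0.171386+0.055068i) × (+0.009501+0.361306i) = -0.018268+0.062446i  (running Σ = -0.046752+0.003134i)
  m=2: (+0.018090+0.012964i) × (-0.260922+0.013731i) = -0.004898-0.003134i  (running Σ = -0.051651-0.000000i)
Accumulated sum -0.051651-0.000000i; after 4π/(2l+1) scaling, -0.129812-0.000000i ⇒ P_2 = -0.129812

-0.129812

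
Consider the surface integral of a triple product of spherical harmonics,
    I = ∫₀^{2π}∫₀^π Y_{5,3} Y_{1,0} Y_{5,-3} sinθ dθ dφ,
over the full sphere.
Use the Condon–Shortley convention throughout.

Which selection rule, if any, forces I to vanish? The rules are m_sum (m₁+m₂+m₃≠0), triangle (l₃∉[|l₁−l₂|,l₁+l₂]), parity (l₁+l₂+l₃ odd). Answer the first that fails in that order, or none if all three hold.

Σmᵢ = 0  ✓
l₃∈[|l₁−l₂|,l₁+l₂]=[4,6], have l₃=5  ✓
Σlᵢ = 11 ⇒ odd  ✗

parity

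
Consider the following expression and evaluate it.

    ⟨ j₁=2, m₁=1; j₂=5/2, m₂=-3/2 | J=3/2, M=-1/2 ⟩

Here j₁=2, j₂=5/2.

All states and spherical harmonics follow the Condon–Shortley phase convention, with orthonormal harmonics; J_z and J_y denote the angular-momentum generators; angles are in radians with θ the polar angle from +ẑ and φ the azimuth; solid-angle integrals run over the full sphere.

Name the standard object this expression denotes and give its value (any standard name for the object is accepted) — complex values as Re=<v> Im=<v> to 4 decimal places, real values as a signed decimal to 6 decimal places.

Clebsch–Gordan coefficient, −√(2/105) ≈ -0.138013

This is a Clebsch–Gordan (vector-coupling) coefficient.
j₁+j₂−J=3  J+j₁−j₂=1  J−j₁+j₂=2  j₁+j₂+J+1=7
(j₁±m₁, j₂±m₂, J±M) = (3,1,1,4,1,2)
P² = 96/35
sum k=0..1:
  [0] +1/6 = 1/6
  [1] −1/4 = -1/4
S = -1/12
C² = P²·S² = 2/105 ; C = -0.138013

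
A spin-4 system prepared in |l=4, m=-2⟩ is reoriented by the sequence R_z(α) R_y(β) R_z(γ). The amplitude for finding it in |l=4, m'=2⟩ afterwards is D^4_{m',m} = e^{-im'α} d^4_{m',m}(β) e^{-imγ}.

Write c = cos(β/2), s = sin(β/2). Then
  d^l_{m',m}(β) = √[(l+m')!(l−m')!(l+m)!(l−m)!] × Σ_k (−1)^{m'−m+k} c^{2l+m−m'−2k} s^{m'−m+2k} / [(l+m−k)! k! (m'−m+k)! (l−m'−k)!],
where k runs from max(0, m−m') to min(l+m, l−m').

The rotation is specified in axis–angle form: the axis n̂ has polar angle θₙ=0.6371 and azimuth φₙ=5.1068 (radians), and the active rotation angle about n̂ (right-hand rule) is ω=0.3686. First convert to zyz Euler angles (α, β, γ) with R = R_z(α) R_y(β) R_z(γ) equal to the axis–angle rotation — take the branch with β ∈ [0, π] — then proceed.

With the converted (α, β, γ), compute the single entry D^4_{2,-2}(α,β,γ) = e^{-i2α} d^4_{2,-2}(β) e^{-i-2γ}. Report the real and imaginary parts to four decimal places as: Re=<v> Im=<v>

Axis–angle → zyz. n̂ = (sinθₙcosφₙ, sinθₙsinφₙ, cosθₙ) = (+0.228586, -0.549195, +0.803824), ω = 0.3686.
R = I cosω + sinω [n̂]ₓ + (1−cosω) n̂n̂ᵀ gives
  R = [+0.936342, -0.298058, -0.185539; +0.281194, +0.953091, -0.112013; +0.210222, +0.052710, +0.976232]
β = atan2(√(R₁₃²+R₂₃²), R₃₃) = 0.218463; α = atan2(R₂₃, R₁₃) mod 2π = 3.684742; γ = atan2(R₃₂, −R₃₁) mod 2π = 2.895920
D^4_{2,-2}(3.6847,0.2185,2.8959) = e^{-i·2·3.6847}·d^4_{2,-2}(0.2185)·e^{-i·-2·2.8959}. Compute d first:
Half-angle: c=0.994040, s=0.109014. N=√(720·2·2·720)=1440.000000
Admissible k: 0..2 (factorial args all ≥0)
  k=0: (−1)^4·1440.0000/(96)·0.9940^4·0.1090^4 = +0.002068
  k=1: (−1)^5·1440.0000/(120)·0.9940^2·0.1090^6 = -0.000020
  k=2: (−1)^6·1440.0000/(1440)·0.9940^0·0.1090^8 = +0.000000
d^4_{2,-2}(0.2185) = +0.002068 -0.000020 +0.000000 = +0.002049
Phases: e^{-i·(2)·3.6847}=+0.465763-0.884909i, e^{-i·(-2)·2.8959}=+0.881699-0.471812i ⇒ D=-0.000014-0.002049i

Re=0.0000 Im=-0.0020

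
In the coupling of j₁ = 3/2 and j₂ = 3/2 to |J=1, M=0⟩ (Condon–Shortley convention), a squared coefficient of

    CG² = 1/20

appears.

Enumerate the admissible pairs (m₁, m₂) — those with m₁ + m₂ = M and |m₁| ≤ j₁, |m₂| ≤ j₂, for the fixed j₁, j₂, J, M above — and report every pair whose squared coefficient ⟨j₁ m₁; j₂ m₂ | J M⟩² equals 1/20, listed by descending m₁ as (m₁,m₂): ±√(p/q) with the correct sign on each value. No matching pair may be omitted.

Admissible pairs with m₁+m₂ = M = 0: (-3/2,3/2), (-1/2,1/2), (1/2,-1/2), (3/2,-3/2)
  (m₁,m₂)=(3/2,-3/2): CG² = 9/20, CG = +√(9/20)
  (m₁,m₂)=(1/2,-1/2): CG² = 1/20, CG = −√(1/20)   ← matches the target
  (m₁,m₂)=(-1/2,1/2): CG² = 1/20, CG = −√(1/20)   ← matches the target
  (m₁,m₂)=(-3/2,3/2): CG² = 9/20, CG = +√(9/20)
Pairs with CG² = 1/20: (1/2,-1/2): −√(1/20); (-1/2,1/2): −√(1/20)

(1/2,-1/2): −√(1/20); (-1/2,1/2): −√(1/20)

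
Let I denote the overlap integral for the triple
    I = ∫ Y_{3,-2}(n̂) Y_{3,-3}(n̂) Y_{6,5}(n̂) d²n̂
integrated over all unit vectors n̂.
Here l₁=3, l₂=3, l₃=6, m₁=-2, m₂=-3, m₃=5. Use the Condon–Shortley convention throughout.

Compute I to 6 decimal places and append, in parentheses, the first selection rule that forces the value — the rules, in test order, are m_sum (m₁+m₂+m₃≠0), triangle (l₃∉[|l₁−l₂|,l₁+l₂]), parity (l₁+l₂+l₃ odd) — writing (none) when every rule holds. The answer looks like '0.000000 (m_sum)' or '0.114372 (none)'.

m-sum 0 ✓  L=12 even ✓  0≤6≤6 ✓
Π(2lᵢ+1) = 7×7×13 = 637
triangle coeff Δ(3,3,6) = 1/12012
Σ_t [0,0]: t=0:+1/1296 = 1/1296
(3j)²=100/3003 [(3 3 6; 0 0 0)], sign=+1
Σ_t [0,0]: t=0:+1/86400 = 1/86400
(3j)²=1/26 [(3 3 6; -2 -3 5)], sign=-1
⇒ 4πI² = 350/429
I = (-1)√(350/429/(4π)) = -0.25480060
No selection rule forces the value: the integral is nonzero (none).

-0.254801 (none)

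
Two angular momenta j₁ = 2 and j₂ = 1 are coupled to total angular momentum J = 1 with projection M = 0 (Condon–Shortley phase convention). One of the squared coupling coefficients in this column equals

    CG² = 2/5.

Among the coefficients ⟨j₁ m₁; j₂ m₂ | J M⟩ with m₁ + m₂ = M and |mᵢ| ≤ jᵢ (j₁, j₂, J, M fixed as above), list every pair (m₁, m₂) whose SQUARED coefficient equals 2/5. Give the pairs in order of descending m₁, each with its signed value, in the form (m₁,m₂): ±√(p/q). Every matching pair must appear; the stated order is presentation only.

(0,0): −√(2/5)

Admissible pairs with m₁+m₂ = M = 0: (-1,1), (0,0), (1,-1)
  (m₁,m₂)=(1,-1): CG² = 3/10, CG = +√(3/10)
  (m₁,m₂)=(0,0): CG² = 2/5, CG = −√(2/5)   ← matches the target
  (m₁,m₂)=(-1,1): CG² = 3/10, CG = +√(3/10)
Pairs with CG² = 2/5: (0,0): −√(2/5)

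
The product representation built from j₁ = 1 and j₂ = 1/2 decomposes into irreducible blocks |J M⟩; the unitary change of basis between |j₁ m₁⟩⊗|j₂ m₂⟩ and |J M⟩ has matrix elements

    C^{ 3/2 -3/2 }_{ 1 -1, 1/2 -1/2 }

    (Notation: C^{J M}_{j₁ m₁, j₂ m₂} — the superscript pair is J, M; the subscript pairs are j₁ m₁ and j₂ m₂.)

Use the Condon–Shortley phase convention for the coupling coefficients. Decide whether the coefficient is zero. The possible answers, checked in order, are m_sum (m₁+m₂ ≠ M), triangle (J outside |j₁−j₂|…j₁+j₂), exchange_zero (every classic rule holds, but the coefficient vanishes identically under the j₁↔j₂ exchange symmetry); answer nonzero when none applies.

nonzero

m-sum: m₁+m₂ = -1+(-1/2) = -3/2, M = -3/2  ✓
triangle: |j₁−j₂| = 1/2 ≤ J = 3/2 ≤ j₁+j₂ = 3/2  ✓
exchange: j₁≠j₂ or m₁≠m₂ — the exchange symmetry imposes no constraint here
value check: CG = +1 = +1.000000 ≠ 0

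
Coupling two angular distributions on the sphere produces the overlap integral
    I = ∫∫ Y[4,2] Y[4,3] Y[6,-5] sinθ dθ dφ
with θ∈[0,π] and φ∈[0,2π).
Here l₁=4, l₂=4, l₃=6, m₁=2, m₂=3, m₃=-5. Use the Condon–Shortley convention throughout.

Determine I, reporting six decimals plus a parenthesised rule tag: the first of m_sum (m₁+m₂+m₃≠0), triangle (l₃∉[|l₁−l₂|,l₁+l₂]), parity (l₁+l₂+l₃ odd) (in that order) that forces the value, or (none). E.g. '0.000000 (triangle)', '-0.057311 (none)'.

m-sum 0 ✓  L=14 even ✓  0≤6≤8 ✓
Π(2lᵢ+1) = 9×9×13 = 1053
triangle coeff Δ(4,4,6) = 1/1261260
Σ_t [0,2]: t=0:+1/4608 t=1:−1/1296 t=2:+1/4608 = -7/20736
(3j)²=20/1287 [(4 4 6; 0 0 0)], sign=-1
Σ_t [1,2]: t=1:−1/86400 t=2:+1/172800 = -1/172800
(3j)²=1/130 [(4 4 6; 2 3 -5)], sign=+1
⇒ 4πI² = 18/143
I = (-1)√(18/143/(4π)) = -0.10008369
No selection rule forces the value: the integral is nonzero (none).

-0.100084 (none)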